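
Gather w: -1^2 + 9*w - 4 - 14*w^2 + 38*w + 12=-14*w^2 + 47*w + 7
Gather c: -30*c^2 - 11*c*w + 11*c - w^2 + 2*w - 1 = -30*c^2 + c*(11 - 11*w) - w^2 + 2*w - 1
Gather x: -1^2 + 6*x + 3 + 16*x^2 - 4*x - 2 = 16*x^2 + 2*x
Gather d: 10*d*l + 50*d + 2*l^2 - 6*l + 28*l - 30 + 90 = d*(10*l + 50) + 2*l^2 + 22*l + 60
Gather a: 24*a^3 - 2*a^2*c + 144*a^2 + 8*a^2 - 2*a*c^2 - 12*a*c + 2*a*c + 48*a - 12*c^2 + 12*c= 24*a^3 + a^2*(152 - 2*c) + a*(-2*c^2 - 10*c + 48) - 12*c^2 + 12*c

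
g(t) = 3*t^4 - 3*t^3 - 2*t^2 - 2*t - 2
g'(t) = 12*t^3 - 9*t^2 - 4*t - 2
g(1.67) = -1.56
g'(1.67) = 22.11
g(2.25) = 26.09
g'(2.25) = 80.12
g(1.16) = -6.26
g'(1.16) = -0.02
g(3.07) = 152.69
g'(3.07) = 248.11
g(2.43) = 42.89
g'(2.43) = 107.32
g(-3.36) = 478.31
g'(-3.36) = -545.36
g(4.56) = 959.96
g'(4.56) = 930.44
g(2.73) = 83.23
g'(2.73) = 164.16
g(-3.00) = 310.00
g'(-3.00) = -395.00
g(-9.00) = 21724.00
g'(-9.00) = -9443.00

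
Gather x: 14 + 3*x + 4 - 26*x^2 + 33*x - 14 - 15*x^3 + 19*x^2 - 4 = -15*x^3 - 7*x^2 + 36*x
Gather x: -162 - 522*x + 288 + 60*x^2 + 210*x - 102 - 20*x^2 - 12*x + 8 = 40*x^2 - 324*x + 32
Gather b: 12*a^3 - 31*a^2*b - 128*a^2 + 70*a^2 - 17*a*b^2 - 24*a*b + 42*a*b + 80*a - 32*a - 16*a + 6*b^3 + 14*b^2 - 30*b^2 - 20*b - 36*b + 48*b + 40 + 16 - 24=12*a^3 - 58*a^2 + 32*a + 6*b^3 + b^2*(-17*a - 16) + b*(-31*a^2 + 18*a - 8) + 32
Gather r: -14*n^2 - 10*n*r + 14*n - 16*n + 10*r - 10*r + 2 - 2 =-14*n^2 - 10*n*r - 2*n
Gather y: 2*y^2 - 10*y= 2*y^2 - 10*y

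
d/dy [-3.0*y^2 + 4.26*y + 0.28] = 4.26 - 6.0*y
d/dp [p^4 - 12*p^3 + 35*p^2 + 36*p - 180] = 4*p^3 - 36*p^2 + 70*p + 36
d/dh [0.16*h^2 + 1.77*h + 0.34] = 0.32*h + 1.77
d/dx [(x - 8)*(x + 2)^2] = (x + 2)*(3*x - 14)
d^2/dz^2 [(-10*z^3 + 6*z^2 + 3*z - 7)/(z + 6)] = 2*(-10*z^3 - 180*z^2 - 1080*z + 191)/(z^3 + 18*z^2 + 108*z + 216)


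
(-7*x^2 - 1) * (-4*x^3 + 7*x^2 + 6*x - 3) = 28*x^5 - 49*x^4 - 38*x^3 + 14*x^2 - 6*x + 3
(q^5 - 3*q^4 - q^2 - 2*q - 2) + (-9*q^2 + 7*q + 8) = q^5 - 3*q^4 - 10*q^2 + 5*q + 6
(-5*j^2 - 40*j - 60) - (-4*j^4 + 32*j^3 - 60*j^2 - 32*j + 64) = 4*j^4 - 32*j^3 + 55*j^2 - 8*j - 124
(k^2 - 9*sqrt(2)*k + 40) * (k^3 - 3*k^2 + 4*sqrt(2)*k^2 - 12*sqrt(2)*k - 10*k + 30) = k^5 - 5*sqrt(2)*k^4 - 3*k^4 - 42*k^3 + 15*sqrt(2)*k^3 + 126*k^2 + 250*sqrt(2)*k^2 - 750*sqrt(2)*k - 400*k + 1200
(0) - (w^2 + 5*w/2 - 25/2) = -w^2 - 5*w/2 + 25/2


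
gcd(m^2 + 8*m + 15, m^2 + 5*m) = m + 5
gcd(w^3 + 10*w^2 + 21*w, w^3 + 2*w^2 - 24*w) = w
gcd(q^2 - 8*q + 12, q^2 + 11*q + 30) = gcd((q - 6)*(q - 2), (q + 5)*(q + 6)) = 1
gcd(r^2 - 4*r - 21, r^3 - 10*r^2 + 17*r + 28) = r - 7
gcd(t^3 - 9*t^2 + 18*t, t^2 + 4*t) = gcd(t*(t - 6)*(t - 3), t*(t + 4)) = t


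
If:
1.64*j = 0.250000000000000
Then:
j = 0.15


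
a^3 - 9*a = a*(a - 3)*(a + 3)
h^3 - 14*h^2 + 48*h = h*(h - 8)*(h - 6)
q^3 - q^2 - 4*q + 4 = (q - 2)*(q - 1)*(q + 2)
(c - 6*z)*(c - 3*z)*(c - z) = c^3 - 10*c^2*z + 27*c*z^2 - 18*z^3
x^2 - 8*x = x*(x - 8)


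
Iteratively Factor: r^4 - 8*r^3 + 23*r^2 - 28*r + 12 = (r - 3)*(r^3 - 5*r^2 + 8*r - 4) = (r - 3)*(r - 2)*(r^2 - 3*r + 2) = (r - 3)*(r - 2)*(r - 1)*(r - 2)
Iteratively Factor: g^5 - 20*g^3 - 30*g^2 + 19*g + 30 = (g + 3)*(g^4 - 3*g^3 - 11*g^2 + 3*g + 10) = (g + 1)*(g + 3)*(g^3 - 4*g^2 - 7*g + 10) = (g + 1)*(g + 2)*(g + 3)*(g^2 - 6*g + 5) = (g - 5)*(g + 1)*(g + 2)*(g + 3)*(g - 1)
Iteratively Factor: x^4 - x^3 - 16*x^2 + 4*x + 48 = (x + 3)*(x^3 - 4*x^2 - 4*x + 16) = (x - 2)*(x + 3)*(x^2 - 2*x - 8) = (x - 4)*(x - 2)*(x + 3)*(x + 2)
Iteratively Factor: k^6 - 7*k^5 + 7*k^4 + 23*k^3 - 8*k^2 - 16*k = (k - 4)*(k^5 - 3*k^4 - 5*k^3 + 3*k^2 + 4*k) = (k - 4)*(k - 1)*(k^4 - 2*k^3 - 7*k^2 - 4*k) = (k - 4)*(k - 1)*(k + 1)*(k^3 - 3*k^2 - 4*k) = (k - 4)^2*(k - 1)*(k + 1)*(k^2 + k) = (k - 4)^2*(k - 1)*(k + 1)^2*(k)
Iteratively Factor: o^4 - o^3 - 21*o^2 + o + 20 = (o - 1)*(o^3 - 21*o - 20) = (o - 1)*(o + 4)*(o^2 - 4*o - 5) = (o - 1)*(o + 1)*(o + 4)*(o - 5)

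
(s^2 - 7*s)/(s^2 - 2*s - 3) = s*(7 - s)/(-s^2 + 2*s + 3)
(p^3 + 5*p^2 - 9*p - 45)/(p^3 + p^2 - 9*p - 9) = (p + 5)/(p + 1)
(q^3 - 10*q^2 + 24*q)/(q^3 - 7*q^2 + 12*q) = (q - 6)/(q - 3)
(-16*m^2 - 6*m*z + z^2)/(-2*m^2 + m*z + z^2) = (-8*m + z)/(-m + z)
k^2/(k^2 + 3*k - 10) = k^2/(k^2 + 3*k - 10)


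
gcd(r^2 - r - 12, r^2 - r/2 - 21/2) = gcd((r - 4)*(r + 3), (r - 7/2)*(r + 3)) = r + 3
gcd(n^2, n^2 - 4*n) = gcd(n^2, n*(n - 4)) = n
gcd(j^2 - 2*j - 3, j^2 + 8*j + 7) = j + 1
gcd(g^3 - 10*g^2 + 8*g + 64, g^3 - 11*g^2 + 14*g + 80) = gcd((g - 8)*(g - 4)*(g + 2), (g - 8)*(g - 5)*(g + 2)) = g^2 - 6*g - 16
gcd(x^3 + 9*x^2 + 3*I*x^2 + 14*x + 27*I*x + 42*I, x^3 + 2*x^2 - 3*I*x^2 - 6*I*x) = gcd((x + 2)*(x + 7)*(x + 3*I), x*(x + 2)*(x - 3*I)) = x + 2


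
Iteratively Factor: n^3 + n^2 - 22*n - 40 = (n - 5)*(n^2 + 6*n + 8) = (n - 5)*(n + 2)*(n + 4)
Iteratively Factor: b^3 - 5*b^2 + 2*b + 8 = (b + 1)*(b^2 - 6*b + 8) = (b - 4)*(b + 1)*(b - 2)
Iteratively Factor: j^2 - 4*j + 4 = (j - 2)*(j - 2)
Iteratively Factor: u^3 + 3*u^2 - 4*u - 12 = (u + 2)*(u^2 + u - 6) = (u - 2)*(u + 2)*(u + 3)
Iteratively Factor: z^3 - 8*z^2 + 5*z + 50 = (z - 5)*(z^2 - 3*z - 10) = (z - 5)*(z + 2)*(z - 5)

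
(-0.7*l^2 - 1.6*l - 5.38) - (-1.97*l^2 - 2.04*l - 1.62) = 1.27*l^2 + 0.44*l - 3.76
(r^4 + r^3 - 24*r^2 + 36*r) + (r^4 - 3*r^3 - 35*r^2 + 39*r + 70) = 2*r^4 - 2*r^3 - 59*r^2 + 75*r + 70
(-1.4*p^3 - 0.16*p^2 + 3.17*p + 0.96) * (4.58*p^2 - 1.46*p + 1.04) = -6.412*p^5 + 1.3112*p^4 + 13.2962*p^3 - 0.3978*p^2 + 1.8952*p + 0.9984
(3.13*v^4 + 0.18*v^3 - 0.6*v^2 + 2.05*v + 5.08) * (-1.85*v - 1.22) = -5.7905*v^5 - 4.1516*v^4 + 0.8904*v^3 - 3.0605*v^2 - 11.899*v - 6.1976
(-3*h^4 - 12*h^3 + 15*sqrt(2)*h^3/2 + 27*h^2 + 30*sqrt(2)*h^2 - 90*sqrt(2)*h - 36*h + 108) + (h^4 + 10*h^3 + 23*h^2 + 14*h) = -2*h^4 - 2*h^3 + 15*sqrt(2)*h^3/2 + 30*sqrt(2)*h^2 + 50*h^2 - 90*sqrt(2)*h - 22*h + 108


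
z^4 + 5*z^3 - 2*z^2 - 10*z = z*(z + 5)*(z - sqrt(2))*(z + sqrt(2))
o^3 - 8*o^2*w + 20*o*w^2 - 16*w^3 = (o - 4*w)*(o - 2*w)^2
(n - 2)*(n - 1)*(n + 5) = n^3 + 2*n^2 - 13*n + 10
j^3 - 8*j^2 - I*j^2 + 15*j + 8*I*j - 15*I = (j - 5)*(j - 3)*(j - I)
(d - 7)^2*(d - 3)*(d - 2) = d^4 - 19*d^3 + 125*d^2 - 329*d + 294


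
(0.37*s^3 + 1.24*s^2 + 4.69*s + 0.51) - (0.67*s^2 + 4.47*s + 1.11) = 0.37*s^3 + 0.57*s^2 + 0.220000000000001*s - 0.6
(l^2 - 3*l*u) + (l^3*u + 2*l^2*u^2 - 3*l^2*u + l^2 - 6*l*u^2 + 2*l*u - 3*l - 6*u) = l^3*u + 2*l^2*u^2 - 3*l^2*u + 2*l^2 - 6*l*u^2 - l*u - 3*l - 6*u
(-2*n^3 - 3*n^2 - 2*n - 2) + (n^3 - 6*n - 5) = -n^3 - 3*n^2 - 8*n - 7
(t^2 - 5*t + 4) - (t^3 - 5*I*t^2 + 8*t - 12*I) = -t^3 + t^2 + 5*I*t^2 - 13*t + 4 + 12*I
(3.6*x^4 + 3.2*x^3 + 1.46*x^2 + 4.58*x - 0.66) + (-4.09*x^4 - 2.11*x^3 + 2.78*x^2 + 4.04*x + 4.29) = -0.49*x^4 + 1.09*x^3 + 4.24*x^2 + 8.62*x + 3.63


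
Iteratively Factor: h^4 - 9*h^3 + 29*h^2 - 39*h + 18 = (h - 2)*(h^3 - 7*h^2 + 15*h - 9) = (h - 3)*(h - 2)*(h^2 - 4*h + 3) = (h - 3)*(h - 2)*(h - 1)*(h - 3)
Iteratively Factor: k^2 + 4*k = (k)*(k + 4)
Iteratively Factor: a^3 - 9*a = (a - 3)*(a^2 + 3*a) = (a - 3)*(a + 3)*(a)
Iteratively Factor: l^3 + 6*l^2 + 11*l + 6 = (l + 1)*(l^2 + 5*l + 6) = (l + 1)*(l + 2)*(l + 3)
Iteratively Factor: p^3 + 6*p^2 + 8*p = (p)*(p^2 + 6*p + 8) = p*(p + 4)*(p + 2)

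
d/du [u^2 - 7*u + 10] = 2*u - 7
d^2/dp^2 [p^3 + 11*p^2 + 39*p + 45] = 6*p + 22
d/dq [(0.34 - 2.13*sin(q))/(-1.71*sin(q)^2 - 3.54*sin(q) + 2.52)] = (-3.6423*sin(q)^2 + 1.1628*sin(q) - 4.164)*cos(q)/(2.9241*sin(q)^4 + 12.1068*sin(q)^3 + 3.9132*sin(q)^2 - 17.8416*sin(q) + 6.3504)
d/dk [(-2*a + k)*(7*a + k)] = 5*a + 2*k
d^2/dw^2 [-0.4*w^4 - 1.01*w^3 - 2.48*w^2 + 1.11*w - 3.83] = -4.8*w^2 - 6.06*w - 4.96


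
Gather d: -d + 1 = 1 - d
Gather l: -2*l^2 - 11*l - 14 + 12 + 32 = -2*l^2 - 11*l + 30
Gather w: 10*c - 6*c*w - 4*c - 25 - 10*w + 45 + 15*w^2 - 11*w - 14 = 6*c + 15*w^2 + w*(-6*c - 21) + 6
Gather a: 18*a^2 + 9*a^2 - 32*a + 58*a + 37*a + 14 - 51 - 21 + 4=27*a^2 + 63*a - 54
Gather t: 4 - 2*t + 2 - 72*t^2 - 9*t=-72*t^2 - 11*t + 6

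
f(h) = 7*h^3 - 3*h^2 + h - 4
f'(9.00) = 1648.00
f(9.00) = 4865.00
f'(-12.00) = 3097.00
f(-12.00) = -12544.00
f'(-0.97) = 26.58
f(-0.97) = -14.18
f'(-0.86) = 21.69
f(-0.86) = -11.53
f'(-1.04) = 29.95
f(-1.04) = -16.16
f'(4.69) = 434.78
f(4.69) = 656.83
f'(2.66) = 133.63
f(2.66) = 109.18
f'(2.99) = 170.80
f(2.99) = 159.29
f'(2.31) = 99.20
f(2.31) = 68.59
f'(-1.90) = 88.21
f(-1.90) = -64.74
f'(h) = 21*h^2 - 6*h + 1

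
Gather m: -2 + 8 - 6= 0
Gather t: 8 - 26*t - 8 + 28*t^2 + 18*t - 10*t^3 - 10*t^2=-10*t^3 + 18*t^2 - 8*t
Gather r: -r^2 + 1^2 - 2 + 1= -r^2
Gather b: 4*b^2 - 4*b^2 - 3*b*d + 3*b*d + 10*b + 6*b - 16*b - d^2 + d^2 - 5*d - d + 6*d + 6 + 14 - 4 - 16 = 0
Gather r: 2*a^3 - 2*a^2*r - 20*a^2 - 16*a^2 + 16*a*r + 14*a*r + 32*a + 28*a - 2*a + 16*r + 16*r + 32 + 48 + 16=2*a^3 - 36*a^2 + 58*a + r*(-2*a^2 + 30*a + 32) + 96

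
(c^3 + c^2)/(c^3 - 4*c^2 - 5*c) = c/(c - 5)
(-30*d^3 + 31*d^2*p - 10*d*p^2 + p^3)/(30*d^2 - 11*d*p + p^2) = (6*d^2 - 5*d*p + p^2)/(-6*d + p)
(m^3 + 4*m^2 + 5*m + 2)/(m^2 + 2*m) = m + 2 + 1/m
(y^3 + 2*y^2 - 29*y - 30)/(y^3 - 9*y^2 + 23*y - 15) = (y^2 + 7*y + 6)/(y^2 - 4*y + 3)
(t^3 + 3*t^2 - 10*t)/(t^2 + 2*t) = (t^2 + 3*t - 10)/(t + 2)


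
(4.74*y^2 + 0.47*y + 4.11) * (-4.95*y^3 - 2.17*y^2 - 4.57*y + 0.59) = -23.463*y^5 - 12.6123*y^4 - 43.0262*y^3 - 8.27*y^2 - 18.5054*y + 2.4249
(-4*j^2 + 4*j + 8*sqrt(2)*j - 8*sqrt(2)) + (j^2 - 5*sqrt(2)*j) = -3*j^2 + 4*j + 3*sqrt(2)*j - 8*sqrt(2)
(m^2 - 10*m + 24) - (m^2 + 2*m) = 24 - 12*m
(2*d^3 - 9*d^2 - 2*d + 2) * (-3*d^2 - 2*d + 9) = -6*d^5 + 23*d^4 + 42*d^3 - 83*d^2 - 22*d + 18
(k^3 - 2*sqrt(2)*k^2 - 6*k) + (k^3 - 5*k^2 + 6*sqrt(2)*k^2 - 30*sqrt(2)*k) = 2*k^3 - 5*k^2 + 4*sqrt(2)*k^2 - 30*sqrt(2)*k - 6*k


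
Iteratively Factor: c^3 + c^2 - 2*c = (c - 1)*(c^2 + 2*c) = (c - 1)*(c + 2)*(c)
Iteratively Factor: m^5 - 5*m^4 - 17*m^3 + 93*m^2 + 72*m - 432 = (m - 4)*(m^4 - m^3 - 21*m^2 + 9*m + 108) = (m - 4)*(m + 3)*(m^3 - 4*m^2 - 9*m + 36) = (m - 4)^2*(m + 3)*(m^2 - 9) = (m - 4)^2*(m - 3)*(m + 3)*(m + 3)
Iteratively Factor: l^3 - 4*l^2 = (l)*(l^2 - 4*l) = l^2*(l - 4)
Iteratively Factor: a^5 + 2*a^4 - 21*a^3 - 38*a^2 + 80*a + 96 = (a + 1)*(a^4 + a^3 - 22*a^2 - 16*a + 96) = (a + 1)*(a + 4)*(a^3 - 3*a^2 - 10*a + 24) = (a - 2)*(a + 1)*(a + 4)*(a^2 - a - 12) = (a - 2)*(a + 1)*(a + 3)*(a + 4)*(a - 4)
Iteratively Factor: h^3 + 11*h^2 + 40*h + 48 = (h + 4)*(h^2 + 7*h + 12) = (h + 3)*(h + 4)*(h + 4)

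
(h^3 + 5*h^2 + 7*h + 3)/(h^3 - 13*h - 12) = (h + 1)/(h - 4)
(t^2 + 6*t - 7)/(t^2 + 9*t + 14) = (t - 1)/(t + 2)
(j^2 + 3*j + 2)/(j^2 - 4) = (j + 1)/(j - 2)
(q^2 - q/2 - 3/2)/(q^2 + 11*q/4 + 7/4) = 2*(2*q - 3)/(4*q + 7)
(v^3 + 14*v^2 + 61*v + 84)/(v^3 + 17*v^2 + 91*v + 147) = (v + 4)/(v + 7)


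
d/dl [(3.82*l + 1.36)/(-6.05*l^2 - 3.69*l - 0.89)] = (23.111*l^2 + 16.456*l + 1.6186)/(36.6025*l^4 + 44.649*l^3 + 24.3851*l^2 + 6.5682*l + 0.7921)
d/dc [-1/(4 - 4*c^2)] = -c/(2*(c^2 - 1)^2)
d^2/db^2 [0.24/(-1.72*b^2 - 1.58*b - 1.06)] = (1.420032*b^2 + 1.304448*b - 0.24*(3.44*b + 1.58)*(6.88*b + 3.16) + 0.875136)/(1.72*b^2 + 1.58*b + 1.06)^3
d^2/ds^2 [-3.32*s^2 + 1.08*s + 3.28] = -6.64000000000000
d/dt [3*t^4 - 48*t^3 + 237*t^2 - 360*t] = 12*t^3 - 144*t^2 + 474*t - 360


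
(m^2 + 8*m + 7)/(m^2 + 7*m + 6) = (m + 7)/(m + 6)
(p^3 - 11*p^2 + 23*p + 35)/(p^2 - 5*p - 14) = (p^2 - 4*p - 5)/(p + 2)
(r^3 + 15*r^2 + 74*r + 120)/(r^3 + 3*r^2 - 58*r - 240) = (r + 4)/(r - 8)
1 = 1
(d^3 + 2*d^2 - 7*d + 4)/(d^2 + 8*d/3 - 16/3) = 3*(d^2 - 2*d + 1)/(3*d - 4)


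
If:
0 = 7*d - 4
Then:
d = 4/7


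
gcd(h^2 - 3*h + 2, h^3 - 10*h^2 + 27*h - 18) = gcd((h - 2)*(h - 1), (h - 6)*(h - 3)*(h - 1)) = h - 1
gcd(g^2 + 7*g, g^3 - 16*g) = g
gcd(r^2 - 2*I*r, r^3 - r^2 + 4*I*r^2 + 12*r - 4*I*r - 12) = r - 2*I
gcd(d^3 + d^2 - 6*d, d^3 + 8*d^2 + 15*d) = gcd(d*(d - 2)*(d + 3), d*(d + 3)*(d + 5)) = d^2 + 3*d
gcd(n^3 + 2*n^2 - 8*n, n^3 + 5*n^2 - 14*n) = n^2 - 2*n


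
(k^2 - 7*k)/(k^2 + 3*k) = (k - 7)/(k + 3)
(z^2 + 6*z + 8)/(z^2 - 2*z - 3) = (z^2 + 6*z + 8)/(z^2 - 2*z - 3)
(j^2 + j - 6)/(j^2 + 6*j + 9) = (j - 2)/(j + 3)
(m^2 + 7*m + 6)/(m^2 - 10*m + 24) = (m^2 + 7*m + 6)/(m^2 - 10*m + 24)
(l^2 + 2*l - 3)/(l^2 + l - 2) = (l + 3)/(l + 2)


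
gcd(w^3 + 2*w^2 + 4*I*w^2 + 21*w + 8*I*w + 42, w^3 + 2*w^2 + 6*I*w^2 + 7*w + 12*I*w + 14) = w^2 + w*(2 + 7*I) + 14*I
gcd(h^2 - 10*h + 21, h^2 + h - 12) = h - 3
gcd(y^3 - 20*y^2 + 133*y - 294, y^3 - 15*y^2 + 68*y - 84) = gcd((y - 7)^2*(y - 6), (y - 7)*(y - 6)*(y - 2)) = y^2 - 13*y + 42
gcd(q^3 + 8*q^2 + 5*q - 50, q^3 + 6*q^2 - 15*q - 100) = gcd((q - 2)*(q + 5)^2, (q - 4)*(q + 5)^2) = q^2 + 10*q + 25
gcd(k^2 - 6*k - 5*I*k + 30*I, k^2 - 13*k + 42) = k - 6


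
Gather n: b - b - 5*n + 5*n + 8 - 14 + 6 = 0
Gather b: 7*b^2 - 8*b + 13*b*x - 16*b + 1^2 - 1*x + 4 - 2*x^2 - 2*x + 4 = 7*b^2 + b*(13*x - 24) - 2*x^2 - 3*x + 9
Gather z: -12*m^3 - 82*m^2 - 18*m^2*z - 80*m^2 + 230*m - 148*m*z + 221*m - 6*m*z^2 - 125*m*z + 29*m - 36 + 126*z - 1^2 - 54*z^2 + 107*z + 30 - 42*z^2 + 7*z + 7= -12*m^3 - 162*m^2 + 480*m + z^2*(-6*m - 96) + z*(-18*m^2 - 273*m + 240)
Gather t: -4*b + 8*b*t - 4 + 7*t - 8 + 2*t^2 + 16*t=-4*b + 2*t^2 + t*(8*b + 23) - 12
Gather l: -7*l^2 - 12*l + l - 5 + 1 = -7*l^2 - 11*l - 4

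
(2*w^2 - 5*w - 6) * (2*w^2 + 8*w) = 4*w^4 + 6*w^3 - 52*w^2 - 48*w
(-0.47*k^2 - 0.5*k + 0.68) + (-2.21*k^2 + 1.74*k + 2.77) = -2.68*k^2 + 1.24*k + 3.45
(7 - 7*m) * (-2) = 14*m - 14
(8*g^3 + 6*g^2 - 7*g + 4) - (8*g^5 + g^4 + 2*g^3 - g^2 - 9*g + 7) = -8*g^5 - g^4 + 6*g^3 + 7*g^2 + 2*g - 3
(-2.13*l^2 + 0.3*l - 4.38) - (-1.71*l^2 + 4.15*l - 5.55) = -0.42*l^2 - 3.85*l + 1.17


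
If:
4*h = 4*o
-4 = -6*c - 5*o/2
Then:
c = 2/3 - 5*o/12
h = o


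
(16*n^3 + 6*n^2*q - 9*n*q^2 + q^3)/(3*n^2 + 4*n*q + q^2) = (16*n^2 - 10*n*q + q^2)/(3*n + q)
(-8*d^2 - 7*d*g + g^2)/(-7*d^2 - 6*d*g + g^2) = (8*d - g)/(7*d - g)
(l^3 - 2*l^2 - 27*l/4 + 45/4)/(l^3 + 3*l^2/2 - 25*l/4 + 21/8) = 2*(2*l^2 - l - 15)/(4*l^2 + 12*l - 7)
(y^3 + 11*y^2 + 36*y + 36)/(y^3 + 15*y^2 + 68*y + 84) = (y + 3)/(y + 7)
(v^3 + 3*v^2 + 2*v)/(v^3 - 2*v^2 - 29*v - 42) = v*(v + 1)/(v^2 - 4*v - 21)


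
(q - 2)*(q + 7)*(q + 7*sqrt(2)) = q^3 + 5*q^2 + 7*sqrt(2)*q^2 - 14*q + 35*sqrt(2)*q - 98*sqrt(2)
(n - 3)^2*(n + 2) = n^3 - 4*n^2 - 3*n + 18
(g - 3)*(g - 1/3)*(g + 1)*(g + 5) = g^4 + 8*g^3/3 - 14*g^2 - 32*g/3 + 5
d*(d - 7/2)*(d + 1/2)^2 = d^4 - 5*d^3/2 - 13*d^2/4 - 7*d/8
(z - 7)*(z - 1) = z^2 - 8*z + 7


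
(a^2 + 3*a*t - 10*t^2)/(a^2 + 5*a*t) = (a - 2*t)/a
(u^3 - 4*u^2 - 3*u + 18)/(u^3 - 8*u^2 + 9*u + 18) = (u^2 - u - 6)/(u^2 - 5*u - 6)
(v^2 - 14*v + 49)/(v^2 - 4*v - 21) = (v - 7)/(v + 3)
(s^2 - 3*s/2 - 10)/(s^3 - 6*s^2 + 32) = (s + 5/2)/(s^2 - 2*s - 8)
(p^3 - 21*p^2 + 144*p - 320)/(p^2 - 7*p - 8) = (p^2 - 13*p + 40)/(p + 1)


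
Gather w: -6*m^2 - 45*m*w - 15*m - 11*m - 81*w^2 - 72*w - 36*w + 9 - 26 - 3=-6*m^2 - 26*m - 81*w^2 + w*(-45*m - 108) - 20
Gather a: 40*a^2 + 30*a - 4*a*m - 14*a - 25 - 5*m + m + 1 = 40*a^2 + a*(16 - 4*m) - 4*m - 24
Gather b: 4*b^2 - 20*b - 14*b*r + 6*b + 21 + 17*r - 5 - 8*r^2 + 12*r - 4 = 4*b^2 + b*(-14*r - 14) - 8*r^2 + 29*r + 12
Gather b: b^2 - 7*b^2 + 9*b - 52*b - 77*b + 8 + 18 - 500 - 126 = -6*b^2 - 120*b - 600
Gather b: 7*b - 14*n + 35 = 7*b - 14*n + 35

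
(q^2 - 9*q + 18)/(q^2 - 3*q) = (q - 6)/q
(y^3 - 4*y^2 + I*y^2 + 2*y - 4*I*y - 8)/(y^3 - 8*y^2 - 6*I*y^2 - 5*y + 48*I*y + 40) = (y^2 + 2*y*(-2 + I) - 8*I)/(y^2 - y*(8 + 5*I) + 40*I)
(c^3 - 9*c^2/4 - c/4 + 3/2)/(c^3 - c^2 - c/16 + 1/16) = 4*(4*c^2 - 5*c - 6)/(16*c^2 - 1)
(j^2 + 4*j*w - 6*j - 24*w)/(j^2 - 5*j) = (j^2 + 4*j*w - 6*j - 24*w)/(j*(j - 5))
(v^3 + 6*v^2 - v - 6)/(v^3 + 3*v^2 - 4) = (v^2 + 7*v + 6)/(v^2 + 4*v + 4)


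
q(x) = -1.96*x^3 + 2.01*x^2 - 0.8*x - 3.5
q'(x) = -5.88*x^2 + 4.02*x - 0.8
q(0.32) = -3.61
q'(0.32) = -0.12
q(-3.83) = 139.16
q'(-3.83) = -102.45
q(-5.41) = 370.00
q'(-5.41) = -194.64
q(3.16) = -47.80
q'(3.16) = -46.81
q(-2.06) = 23.81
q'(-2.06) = -34.03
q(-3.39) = 98.67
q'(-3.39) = -82.00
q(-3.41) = 100.32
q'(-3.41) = -82.88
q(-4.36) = 200.65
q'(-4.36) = -130.10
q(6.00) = -359.30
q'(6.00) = -188.36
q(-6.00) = 497.02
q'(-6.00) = -236.60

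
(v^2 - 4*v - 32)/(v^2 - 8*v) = (v + 4)/v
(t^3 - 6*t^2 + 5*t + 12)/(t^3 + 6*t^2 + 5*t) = (t^2 - 7*t + 12)/(t*(t + 5))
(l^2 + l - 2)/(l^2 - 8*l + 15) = (l^2 + l - 2)/(l^2 - 8*l + 15)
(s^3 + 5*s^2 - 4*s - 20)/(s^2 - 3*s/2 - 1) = 2*(s^2 + 7*s + 10)/(2*s + 1)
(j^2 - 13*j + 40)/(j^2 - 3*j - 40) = (j - 5)/(j + 5)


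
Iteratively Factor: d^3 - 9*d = (d + 3)*(d^2 - 3*d) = (d - 3)*(d + 3)*(d)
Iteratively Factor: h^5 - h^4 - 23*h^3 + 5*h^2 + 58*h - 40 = (h - 5)*(h^4 + 4*h^3 - 3*h^2 - 10*h + 8) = (h - 5)*(h + 2)*(h^3 + 2*h^2 - 7*h + 4) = (h - 5)*(h - 1)*(h + 2)*(h^2 + 3*h - 4) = (h - 5)*(h - 1)*(h + 2)*(h + 4)*(h - 1)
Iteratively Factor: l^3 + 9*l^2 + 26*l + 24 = (l + 3)*(l^2 + 6*l + 8) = (l + 2)*(l + 3)*(l + 4)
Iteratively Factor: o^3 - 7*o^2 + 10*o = (o - 2)*(o^2 - 5*o) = (o - 5)*(o - 2)*(o)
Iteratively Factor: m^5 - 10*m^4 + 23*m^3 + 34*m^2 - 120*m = (m + 2)*(m^4 - 12*m^3 + 47*m^2 - 60*m) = (m - 4)*(m + 2)*(m^3 - 8*m^2 + 15*m) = (m - 5)*(m - 4)*(m + 2)*(m^2 - 3*m) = m*(m - 5)*(m - 4)*(m + 2)*(m - 3)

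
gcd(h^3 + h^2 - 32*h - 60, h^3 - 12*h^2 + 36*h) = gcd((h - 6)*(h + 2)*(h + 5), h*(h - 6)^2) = h - 6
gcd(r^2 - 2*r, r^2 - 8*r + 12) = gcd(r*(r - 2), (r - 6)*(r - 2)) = r - 2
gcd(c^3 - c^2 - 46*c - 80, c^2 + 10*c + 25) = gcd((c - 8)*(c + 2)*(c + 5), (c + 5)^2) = c + 5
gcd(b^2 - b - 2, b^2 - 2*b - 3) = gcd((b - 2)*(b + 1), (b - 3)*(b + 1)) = b + 1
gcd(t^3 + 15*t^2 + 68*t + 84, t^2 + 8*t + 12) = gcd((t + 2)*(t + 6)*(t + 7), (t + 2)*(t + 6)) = t^2 + 8*t + 12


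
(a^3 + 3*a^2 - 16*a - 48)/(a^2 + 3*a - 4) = (a^2 - a - 12)/(a - 1)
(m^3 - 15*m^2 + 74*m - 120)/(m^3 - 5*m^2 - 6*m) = (m^2 - 9*m + 20)/(m*(m + 1))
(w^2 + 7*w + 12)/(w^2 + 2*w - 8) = (w + 3)/(w - 2)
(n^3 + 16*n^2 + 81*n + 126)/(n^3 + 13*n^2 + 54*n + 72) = (n + 7)/(n + 4)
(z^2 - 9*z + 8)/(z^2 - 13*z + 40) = (z - 1)/(z - 5)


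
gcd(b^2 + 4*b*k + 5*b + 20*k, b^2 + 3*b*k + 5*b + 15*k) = b + 5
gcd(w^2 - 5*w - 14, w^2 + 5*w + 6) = w + 2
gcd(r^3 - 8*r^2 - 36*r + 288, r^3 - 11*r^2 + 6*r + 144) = r^2 - 14*r + 48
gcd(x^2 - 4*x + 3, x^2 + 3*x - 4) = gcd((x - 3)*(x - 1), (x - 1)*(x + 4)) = x - 1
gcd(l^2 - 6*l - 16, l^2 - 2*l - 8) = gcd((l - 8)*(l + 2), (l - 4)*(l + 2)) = l + 2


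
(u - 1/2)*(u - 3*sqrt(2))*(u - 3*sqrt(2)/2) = u^3 - 9*sqrt(2)*u^2/2 - u^2/2 + 9*sqrt(2)*u/4 + 9*u - 9/2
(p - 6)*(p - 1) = p^2 - 7*p + 6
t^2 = t^2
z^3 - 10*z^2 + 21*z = z*(z - 7)*(z - 3)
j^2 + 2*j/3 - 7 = (j - 7/3)*(j + 3)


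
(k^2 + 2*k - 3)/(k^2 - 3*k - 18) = (k - 1)/(k - 6)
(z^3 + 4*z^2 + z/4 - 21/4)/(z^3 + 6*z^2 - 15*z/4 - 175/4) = (2*z^2 + z - 3)/(2*z^2 + 5*z - 25)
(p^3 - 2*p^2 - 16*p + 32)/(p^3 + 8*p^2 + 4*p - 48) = (p - 4)/(p + 6)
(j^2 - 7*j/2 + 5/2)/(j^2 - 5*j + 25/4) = 2*(j - 1)/(2*j - 5)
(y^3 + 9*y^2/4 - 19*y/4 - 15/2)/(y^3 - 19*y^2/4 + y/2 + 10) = (y + 3)/(y - 4)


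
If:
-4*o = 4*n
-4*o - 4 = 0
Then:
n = 1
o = -1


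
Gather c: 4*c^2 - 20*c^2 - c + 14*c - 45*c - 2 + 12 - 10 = -16*c^2 - 32*c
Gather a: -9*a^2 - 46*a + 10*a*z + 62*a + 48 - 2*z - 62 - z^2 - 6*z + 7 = -9*a^2 + a*(10*z + 16) - z^2 - 8*z - 7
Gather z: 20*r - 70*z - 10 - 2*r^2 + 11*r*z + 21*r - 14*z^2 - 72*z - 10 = -2*r^2 + 41*r - 14*z^2 + z*(11*r - 142) - 20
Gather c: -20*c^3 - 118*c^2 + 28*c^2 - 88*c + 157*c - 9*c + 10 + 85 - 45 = -20*c^3 - 90*c^2 + 60*c + 50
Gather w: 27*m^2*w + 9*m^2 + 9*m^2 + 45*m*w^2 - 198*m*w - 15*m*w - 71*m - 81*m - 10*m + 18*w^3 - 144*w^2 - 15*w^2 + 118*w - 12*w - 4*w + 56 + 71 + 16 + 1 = 18*m^2 - 162*m + 18*w^3 + w^2*(45*m - 159) + w*(27*m^2 - 213*m + 102) + 144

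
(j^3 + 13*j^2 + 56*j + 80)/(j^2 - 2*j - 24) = (j^2 + 9*j + 20)/(j - 6)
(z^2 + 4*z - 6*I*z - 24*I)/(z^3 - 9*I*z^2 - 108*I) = (z + 4)/(z^2 - 3*I*z + 18)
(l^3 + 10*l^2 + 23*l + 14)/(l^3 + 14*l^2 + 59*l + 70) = (l + 1)/(l + 5)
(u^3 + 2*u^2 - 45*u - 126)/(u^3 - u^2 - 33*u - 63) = (u + 6)/(u + 3)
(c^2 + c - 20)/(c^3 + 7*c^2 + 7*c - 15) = (c - 4)/(c^2 + 2*c - 3)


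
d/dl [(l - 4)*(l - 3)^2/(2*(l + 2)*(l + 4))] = (l^4 + 12*l^3 - 69*l^2 - 88*l + 480)/(2*(l^4 + 12*l^3 + 52*l^2 + 96*l + 64))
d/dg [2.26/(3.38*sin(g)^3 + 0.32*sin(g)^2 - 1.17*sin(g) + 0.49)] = (-22.9164*sin(g)^2 - 1.4464*sin(g) + 2.6442)*cos(g)/(3.38*sin(g)^3 + 0.32*sin(g)^2 - 1.17*sin(g) + 0.49)^2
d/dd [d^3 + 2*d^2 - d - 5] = 3*d^2 + 4*d - 1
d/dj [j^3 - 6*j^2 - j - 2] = 3*j^2 - 12*j - 1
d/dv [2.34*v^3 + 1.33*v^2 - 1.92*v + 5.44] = 7.02*v^2 + 2.66*v - 1.92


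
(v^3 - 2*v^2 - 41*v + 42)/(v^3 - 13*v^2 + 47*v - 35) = (v + 6)/(v - 5)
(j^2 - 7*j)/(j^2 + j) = (j - 7)/(j + 1)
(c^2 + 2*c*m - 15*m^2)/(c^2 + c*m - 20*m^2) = (c - 3*m)/(c - 4*m)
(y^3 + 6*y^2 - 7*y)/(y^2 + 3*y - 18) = y*(y^2 + 6*y - 7)/(y^2 + 3*y - 18)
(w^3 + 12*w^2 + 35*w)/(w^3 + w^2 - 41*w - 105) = w*(w + 7)/(w^2 - 4*w - 21)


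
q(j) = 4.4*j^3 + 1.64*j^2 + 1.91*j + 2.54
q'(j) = 13.2*j^2 + 3.28*j + 1.91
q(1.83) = 38.49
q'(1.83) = 52.12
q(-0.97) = -1.79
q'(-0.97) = 11.15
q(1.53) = 25.06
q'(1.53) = 37.83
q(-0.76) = 0.10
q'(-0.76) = 7.04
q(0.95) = 9.61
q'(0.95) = 16.94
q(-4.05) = -270.59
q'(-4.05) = 205.14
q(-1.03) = -2.50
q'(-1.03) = 12.54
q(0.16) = 2.91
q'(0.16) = 2.77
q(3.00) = 141.83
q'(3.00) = 130.55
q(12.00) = 7864.82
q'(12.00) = 1942.07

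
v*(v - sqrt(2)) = v^2 - sqrt(2)*v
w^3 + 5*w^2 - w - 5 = (w - 1)*(w + 1)*(w + 5)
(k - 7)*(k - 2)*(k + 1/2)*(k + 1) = k^4 - 15*k^3/2 + k^2 + 33*k/2 + 7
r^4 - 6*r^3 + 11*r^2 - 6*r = r*(r - 3)*(r - 2)*(r - 1)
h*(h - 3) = h^2 - 3*h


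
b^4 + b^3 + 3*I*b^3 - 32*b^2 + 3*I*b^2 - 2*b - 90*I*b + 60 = (b - 5)*(b + 6)*(b + I)*(b + 2*I)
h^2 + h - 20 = (h - 4)*(h + 5)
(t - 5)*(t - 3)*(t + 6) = t^3 - 2*t^2 - 33*t + 90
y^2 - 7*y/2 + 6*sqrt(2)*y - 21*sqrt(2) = (y - 7/2)*(y + 6*sqrt(2))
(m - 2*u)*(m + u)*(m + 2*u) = m^3 + m^2*u - 4*m*u^2 - 4*u^3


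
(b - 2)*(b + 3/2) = b^2 - b/2 - 3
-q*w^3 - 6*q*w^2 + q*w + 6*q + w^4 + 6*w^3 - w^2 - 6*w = (-q + w)*(w - 1)*(w + 1)*(w + 6)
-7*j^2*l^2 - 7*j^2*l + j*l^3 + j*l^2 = l*(-7*j + l)*(j*l + j)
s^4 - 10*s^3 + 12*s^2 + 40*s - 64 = (s - 8)*(s - 2)^2*(s + 2)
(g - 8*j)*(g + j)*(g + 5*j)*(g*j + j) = g^4*j - 2*g^3*j^2 + g^3*j - 43*g^2*j^3 - 2*g^2*j^2 - 40*g*j^4 - 43*g*j^3 - 40*j^4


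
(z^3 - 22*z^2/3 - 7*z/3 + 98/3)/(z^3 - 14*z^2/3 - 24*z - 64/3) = (3*z^2 - 28*z + 49)/(3*z^2 - 20*z - 32)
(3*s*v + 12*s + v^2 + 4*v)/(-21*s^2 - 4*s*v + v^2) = (-v - 4)/(7*s - v)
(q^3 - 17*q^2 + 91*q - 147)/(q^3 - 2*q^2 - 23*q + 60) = (q^2 - 14*q + 49)/(q^2 + q - 20)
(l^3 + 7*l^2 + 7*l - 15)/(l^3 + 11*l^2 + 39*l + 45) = (l - 1)/(l + 3)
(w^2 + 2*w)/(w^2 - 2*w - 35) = w*(w + 2)/(w^2 - 2*w - 35)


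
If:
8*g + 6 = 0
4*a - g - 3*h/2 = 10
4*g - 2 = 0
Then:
No Solution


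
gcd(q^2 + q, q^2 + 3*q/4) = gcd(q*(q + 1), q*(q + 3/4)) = q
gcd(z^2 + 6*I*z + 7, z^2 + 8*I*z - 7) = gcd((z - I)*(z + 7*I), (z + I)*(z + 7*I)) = z + 7*I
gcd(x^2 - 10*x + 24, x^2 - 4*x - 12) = x - 6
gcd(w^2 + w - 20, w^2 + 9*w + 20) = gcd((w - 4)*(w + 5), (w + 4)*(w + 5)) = w + 5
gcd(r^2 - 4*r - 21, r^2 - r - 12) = r + 3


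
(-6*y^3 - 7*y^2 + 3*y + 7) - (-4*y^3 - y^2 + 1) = -2*y^3 - 6*y^2 + 3*y + 6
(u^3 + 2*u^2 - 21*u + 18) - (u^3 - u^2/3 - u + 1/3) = 7*u^2/3 - 20*u + 53/3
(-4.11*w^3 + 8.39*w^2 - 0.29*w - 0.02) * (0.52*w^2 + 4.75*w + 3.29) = -2.1372*w^5 - 15.1597*w^4 + 26.1798*w^3 + 26.2152*w^2 - 1.0491*w - 0.0658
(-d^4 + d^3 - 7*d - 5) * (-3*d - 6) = 3*d^5 + 3*d^4 - 6*d^3 + 21*d^2 + 57*d + 30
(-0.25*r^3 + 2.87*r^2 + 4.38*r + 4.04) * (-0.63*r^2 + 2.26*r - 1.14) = 0.1575*r^5 - 2.3731*r^4 + 4.0118*r^3 + 4.0818*r^2 + 4.1372*r - 4.6056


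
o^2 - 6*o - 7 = (o - 7)*(o + 1)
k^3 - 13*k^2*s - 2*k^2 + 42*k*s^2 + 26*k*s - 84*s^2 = (k - 2)*(k - 7*s)*(k - 6*s)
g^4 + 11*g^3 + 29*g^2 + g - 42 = (g - 1)*(g + 2)*(g + 3)*(g + 7)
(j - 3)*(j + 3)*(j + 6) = j^3 + 6*j^2 - 9*j - 54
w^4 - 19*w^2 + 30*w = w*(w - 3)*(w - 2)*(w + 5)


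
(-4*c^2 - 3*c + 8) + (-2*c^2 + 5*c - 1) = -6*c^2 + 2*c + 7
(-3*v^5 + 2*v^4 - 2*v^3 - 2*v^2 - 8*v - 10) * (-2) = 6*v^5 - 4*v^4 + 4*v^3 + 4*v^2 + 16*v + 20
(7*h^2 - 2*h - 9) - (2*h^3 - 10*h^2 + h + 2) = -2*h^3 + 17*h^2 - 3*h - 11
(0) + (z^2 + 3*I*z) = z^2 + 3*I*z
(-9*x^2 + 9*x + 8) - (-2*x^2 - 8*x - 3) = -7*x^2 + 17*x + 11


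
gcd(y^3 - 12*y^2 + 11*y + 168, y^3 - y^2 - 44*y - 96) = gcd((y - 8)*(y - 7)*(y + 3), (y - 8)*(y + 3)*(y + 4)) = y^2 - 5*y - 24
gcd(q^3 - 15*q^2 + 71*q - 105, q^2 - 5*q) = q - 5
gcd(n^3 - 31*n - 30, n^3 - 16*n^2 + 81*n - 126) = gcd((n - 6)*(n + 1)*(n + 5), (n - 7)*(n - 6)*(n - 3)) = n - 6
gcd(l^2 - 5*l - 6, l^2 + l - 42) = l - 6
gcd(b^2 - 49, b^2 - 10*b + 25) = 1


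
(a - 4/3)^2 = a^2 - 8*a/3 + 16/9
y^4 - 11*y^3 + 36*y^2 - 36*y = y*(y - 6)*(y - 3)*(y - 2)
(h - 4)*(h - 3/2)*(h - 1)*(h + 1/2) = h^4 - 6*h^3 + 33*h^2/4 - h/4 - 3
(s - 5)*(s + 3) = s^2 - 2*s - 15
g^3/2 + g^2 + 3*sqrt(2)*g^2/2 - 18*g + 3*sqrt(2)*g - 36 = (g/2 + 1)*(g - 3*sqrt(2))*(g + 6*sqrt(2))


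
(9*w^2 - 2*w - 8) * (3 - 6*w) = -54*w^3 + 39*w^2 + 42*w - 24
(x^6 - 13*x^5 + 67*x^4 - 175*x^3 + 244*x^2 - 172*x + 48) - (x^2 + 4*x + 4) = x^6 - 13*x^5 + 67*x^4 - 175*x^3 + 243*x^2 - 176*x + 44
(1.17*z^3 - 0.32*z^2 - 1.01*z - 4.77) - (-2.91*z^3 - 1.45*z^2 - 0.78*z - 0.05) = 4.08*z^3 + 1.13*z^2 - 0.23*z - 4.72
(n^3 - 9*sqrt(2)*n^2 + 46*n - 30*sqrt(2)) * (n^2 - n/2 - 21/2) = n^5 - 9*sqrt(2)*n^4 - n^4/2 + 9*sqrt(2)*n^3/2 + 71*n^3/2 - 23*n^2 + 129*sqrt(2)*n^2/2 - 483*n + 15*sqrt(2)*n + 315*sqrt(2)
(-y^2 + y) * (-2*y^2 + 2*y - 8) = 2*y^4 - 4*y^3 + 10*y^2 - 8*y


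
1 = 1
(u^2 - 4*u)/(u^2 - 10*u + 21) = u*(u - 4)/(u^2 - 10*u + 21)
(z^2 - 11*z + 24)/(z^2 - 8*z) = (z - 3)/z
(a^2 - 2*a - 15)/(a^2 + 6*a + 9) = (a - 5)/(a + 3)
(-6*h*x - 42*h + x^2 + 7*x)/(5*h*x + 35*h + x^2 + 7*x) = (-6*h + x)/(5*h + x)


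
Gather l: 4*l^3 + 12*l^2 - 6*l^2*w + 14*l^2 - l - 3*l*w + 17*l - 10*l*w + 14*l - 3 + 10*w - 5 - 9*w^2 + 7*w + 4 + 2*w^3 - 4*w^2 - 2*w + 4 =4*l^3 + l^2*(26 - 6*w) + l*(30 - 13*w) + 2*w^3 - 13*w^2 + 15*w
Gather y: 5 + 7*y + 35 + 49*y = 56*y + 40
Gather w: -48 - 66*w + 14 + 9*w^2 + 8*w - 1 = 9*w^2 - 58*w - 35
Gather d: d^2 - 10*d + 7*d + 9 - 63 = d^2 - 3*d - 54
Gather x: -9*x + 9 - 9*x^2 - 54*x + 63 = -9*x^2 - 63*x + 72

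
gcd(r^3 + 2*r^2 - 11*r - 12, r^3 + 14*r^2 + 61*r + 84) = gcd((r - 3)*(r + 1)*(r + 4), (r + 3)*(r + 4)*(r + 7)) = r + 4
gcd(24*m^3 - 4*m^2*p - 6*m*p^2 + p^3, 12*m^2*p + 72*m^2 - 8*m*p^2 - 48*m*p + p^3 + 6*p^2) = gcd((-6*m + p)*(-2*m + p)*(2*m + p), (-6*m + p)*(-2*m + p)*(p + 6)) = 12*m^2 - 8*m*p + p^2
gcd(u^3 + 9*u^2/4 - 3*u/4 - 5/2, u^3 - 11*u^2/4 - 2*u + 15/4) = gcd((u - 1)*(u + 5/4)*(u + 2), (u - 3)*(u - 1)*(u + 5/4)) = u^2 + u/4 - 5/4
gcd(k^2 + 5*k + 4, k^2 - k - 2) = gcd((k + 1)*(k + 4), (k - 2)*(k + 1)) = k + 1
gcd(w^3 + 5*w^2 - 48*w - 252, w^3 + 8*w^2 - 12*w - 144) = w^2 + 12*w + 36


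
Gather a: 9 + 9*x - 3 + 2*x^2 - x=2*x^2 + 8*x + 6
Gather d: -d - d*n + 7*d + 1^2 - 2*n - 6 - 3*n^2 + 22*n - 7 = d*(6 - n) - 3*n^2 + 20*n - 12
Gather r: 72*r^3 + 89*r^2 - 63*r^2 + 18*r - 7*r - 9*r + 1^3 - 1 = 72*r^3 + 26*r^2 + 2*r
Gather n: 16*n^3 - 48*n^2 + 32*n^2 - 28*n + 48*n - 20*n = 16*n^3 - 16*n^2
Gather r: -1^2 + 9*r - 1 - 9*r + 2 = 0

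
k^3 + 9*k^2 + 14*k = k*(k + 2)*(k + 7)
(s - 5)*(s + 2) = s^2 - 3*s - 10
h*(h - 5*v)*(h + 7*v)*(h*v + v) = h^4*v + 2*h^3*v^2 + h^3*v - 35*h^2*v^3 + 2*h^2*v^2 - 35*h*v^3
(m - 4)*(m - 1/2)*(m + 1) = m^3 - 7*m^2/2 - 5*m/2 + 2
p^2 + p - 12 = (p - 3)*(p + 4)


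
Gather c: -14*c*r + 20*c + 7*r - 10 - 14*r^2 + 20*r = c*(20 - 14*r) - 14*r^2 + 27*r - 10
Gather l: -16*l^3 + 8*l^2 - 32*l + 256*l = -16*l^3 + 8*l^2 + 224*l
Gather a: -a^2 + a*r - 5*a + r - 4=-a^2 + a*(r - 5) + r - 4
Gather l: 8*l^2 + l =8*l^2 + l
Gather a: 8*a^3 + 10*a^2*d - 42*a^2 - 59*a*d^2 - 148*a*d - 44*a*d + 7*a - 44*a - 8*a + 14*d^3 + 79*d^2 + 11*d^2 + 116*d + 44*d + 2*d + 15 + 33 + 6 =8*a^3 + a^2*(10*d - 42) + a*(-59*d^2 - 192*d - 45) + 14*d^3 + 90*d^2 + 162*d + 54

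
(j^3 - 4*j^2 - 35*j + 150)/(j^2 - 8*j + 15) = (j^2 + j - 30)/(j - 3)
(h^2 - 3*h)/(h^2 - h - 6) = h/(h + 2)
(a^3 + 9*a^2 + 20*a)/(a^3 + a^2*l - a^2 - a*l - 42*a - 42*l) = a*(a^2 + 9*a + 20)/(a^3 + a^2*l - a^2 - a*l - 42*a - 42*l)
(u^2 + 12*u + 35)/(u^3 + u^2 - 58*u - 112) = (u + 5)/(u^2 - 6*u - 16)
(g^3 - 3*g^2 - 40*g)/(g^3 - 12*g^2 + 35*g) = (g^2 - 3*g - 40)/(g^2 - 12*g + 35)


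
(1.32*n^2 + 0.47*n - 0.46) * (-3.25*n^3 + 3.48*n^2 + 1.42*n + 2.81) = -4.29*n^5 + 3.0661*n^4 + 5.005*n^3 + 2.7758*n^2 + 0.6675*n - 1.2926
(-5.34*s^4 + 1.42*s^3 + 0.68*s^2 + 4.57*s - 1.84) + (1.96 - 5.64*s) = -5.34*s^4 + 1.42*s^3 + 0.68*s^2 - 1.07*s + 0.12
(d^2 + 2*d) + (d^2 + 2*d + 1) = 2*d^2 + 4*d + 1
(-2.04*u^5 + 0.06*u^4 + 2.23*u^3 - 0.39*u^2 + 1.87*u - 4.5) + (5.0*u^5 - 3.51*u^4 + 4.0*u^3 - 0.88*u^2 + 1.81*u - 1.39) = 2.96*u^5 - 3.45*u^4 + 6.23*u^3 - 1.27*u^2 + 3.68*u - 5.89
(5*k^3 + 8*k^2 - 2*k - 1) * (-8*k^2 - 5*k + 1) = -40*k^5 - 89*k^4 - 19*k^3 + 26*k^2 + 3*k - 1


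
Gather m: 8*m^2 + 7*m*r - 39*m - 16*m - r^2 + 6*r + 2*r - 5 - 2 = 8*m^2 + m*(7*r - 55) - r^2 + 8*r - 7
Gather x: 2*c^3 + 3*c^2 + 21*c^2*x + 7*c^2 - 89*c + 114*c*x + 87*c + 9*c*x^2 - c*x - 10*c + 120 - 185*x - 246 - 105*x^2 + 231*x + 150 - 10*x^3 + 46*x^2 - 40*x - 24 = 2*c^3 + 10*c^2 - 12*c - 10*x^3 + x^2*(9*c - 59) + x*(21*c^2 + 113*c + 6)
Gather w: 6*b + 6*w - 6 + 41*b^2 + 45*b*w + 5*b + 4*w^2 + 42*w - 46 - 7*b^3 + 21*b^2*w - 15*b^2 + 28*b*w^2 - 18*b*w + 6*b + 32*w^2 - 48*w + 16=-7*b^3 + 26*b^2 + 17*b + w^2*(28*b + 36) + w*(21*b^2 + 27*b) - 36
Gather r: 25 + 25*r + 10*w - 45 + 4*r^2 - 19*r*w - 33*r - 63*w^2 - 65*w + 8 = 4*r^2 + r*(-19*w - 8) - 63*w^2 - 55*w - 12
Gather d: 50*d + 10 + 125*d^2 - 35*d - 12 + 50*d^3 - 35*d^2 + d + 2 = 50*d^3 + 90*d^2 + 16*d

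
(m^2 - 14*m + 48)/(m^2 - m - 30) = (m - 8)/(m + 5)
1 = 1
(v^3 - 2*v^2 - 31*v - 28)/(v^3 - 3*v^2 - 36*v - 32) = (v - 7)/(v - 8)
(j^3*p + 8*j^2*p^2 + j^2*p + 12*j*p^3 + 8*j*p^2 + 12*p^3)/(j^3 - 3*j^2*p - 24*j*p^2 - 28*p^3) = p*(-j^2 - 6*j*p - j - 6*p)/(-j^2 + 5*j*p + 14*p^2)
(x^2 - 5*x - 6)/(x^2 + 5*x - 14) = (x^2 - 5*x - 6)/(x^2 + 5*x - 14)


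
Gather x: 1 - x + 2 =3 - x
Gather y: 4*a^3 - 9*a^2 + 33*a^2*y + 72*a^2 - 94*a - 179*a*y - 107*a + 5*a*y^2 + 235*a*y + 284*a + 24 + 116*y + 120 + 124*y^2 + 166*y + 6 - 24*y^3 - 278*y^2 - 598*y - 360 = 4*a^3 + 63*a^2 + 83*a - 24*y^3 + y^2*(5*a - 154) + y*(33*a^2 + 56*a - 316) - 210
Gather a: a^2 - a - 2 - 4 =a^2 - a - 6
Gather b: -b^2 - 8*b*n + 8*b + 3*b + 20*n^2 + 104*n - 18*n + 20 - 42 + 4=-b^2 + b*(11 - 8*n) + 20*n^2 + 86*n - 18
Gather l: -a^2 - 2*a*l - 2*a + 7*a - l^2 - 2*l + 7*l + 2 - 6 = -a^2 + 5*a - l^2 + l*(5 - 2*a) - 4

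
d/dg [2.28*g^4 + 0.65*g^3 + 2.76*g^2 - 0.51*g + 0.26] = 9.12*g^3 + 1.95*g^2 + 5.52*g - 0.51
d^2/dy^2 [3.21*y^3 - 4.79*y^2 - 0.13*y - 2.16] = 19.26*y - 9.58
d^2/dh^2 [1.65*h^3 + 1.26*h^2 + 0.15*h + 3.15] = 9.9*h + 2.52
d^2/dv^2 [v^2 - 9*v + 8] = 2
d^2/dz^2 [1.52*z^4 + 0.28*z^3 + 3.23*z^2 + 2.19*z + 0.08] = 18.24*z^2 + 1.68*z + 6.46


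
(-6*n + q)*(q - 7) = -6*n*q + 42*n + q^2 - 7*q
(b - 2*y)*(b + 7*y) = b^2 + 5*b*y - 14*y^2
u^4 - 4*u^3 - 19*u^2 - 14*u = u*(u - 7)*(u + 1)*(u + 2)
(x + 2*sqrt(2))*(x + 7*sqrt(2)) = x^2 + 9*sqrt(2)*x + 28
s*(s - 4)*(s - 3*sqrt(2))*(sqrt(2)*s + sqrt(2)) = sqrt(2)*s^4 - 6*s^3 - 3*sqrt(2)*s^3 - 4*sqrt(2)*s^2 + 18*s^2 + 24*s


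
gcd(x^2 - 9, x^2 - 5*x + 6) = x - 3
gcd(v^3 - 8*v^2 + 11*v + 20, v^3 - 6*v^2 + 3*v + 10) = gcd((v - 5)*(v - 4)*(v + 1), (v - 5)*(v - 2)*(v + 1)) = v^2 - 4*v - 5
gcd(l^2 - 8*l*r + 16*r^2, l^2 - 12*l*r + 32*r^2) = -l + 4*r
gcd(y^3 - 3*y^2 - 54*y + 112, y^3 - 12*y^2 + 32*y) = y - 8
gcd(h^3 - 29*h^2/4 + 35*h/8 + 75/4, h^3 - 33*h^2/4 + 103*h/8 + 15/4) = h^2 - 17*h/2 + 15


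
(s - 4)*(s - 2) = s^2 - 6*s + 8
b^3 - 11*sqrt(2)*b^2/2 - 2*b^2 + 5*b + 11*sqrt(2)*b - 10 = (b - 2)*(b - 5*sqrt(2))*(b - sqrt(2)/2)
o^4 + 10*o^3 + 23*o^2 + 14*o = o*(o + 1)*(o + 2)*(o + 7)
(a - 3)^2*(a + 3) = a^3 - 3*a^2 - 9*a + 27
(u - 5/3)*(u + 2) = u^2 + u/3 - 10/3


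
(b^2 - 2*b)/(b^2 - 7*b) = (b - 2)/(b - 7)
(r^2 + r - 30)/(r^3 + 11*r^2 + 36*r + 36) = (r - 5)/(r^2 + 5*r + 6)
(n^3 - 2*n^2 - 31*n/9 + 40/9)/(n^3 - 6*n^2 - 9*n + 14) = (n^2 - n - 40/9)/(n^2 - 5*n - 14)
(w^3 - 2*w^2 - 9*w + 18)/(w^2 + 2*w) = (w^3 - 2*w^2 - 9*w + 18)/(w*(w + 2))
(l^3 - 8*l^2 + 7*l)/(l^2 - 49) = l*(l - 1)/(l + 7)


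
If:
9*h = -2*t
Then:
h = -2*t/9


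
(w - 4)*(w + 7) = w^2 + 3*w - 28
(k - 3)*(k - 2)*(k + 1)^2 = k^4 - 3*k^3 - 3*k^2 + 7*k + 6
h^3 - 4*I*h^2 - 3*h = h*(h - 3*I)*(h - I)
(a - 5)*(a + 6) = a^2 + a - 30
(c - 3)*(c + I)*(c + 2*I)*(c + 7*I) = c^4 - 3*c^3 + 10*I*c^3 - 23*c^2 - 30*I*c^2 + 69*c - 14*I*c + 42*I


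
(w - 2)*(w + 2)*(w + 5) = w^3 + 5*w^2 - 4*w - 20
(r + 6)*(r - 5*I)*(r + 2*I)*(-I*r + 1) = -I*r^4 - 2*r^3 - 6*I*r^3 - 12*r^2 - 13*I*r^2 + 10*r - 78*I*r + 60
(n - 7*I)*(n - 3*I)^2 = n^3 - 13*I*n^2 - 51*n + 63*I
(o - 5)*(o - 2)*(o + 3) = o^3 - 4*o^2 - 11*o + 30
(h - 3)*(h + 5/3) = h^2 - 4*h/3 - 5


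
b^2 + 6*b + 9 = (b + 3)^2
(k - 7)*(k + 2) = k^2 - 5*k - 14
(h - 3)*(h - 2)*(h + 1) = h^3 - 4*h^2 + h + 6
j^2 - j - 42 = (j - 7)*(j + 6)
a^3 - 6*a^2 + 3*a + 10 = (a - 5)*(a - 2)*(a + 1)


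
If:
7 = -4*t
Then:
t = -7/4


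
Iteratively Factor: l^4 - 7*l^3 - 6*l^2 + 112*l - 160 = (l - 5)*(l^3 - 2*l^2 - 16*l + 32) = (l - 5)*(l + 4)*(l^2 - 6*l + 8) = (l - 5)*(l - 4)*(l + 4)*(l - 2)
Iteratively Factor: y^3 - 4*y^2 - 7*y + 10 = (y - 5)*(y^2 + y - 2) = (y - 5)*(y - 1)*(y + 2)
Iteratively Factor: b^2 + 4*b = (b + 4)*(b)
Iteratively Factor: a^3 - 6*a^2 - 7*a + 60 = (a + 3)*(a^2 - 9*a + 20) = (a - 5)*(a + 3)*(a - 4)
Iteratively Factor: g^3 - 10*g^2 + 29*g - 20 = (g - 5)*(g^2 - 5*g + 4) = (g - 5)*(g - 4)*(g - 1)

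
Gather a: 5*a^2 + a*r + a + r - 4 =5*a^2 + a*(r + 1) + r - 4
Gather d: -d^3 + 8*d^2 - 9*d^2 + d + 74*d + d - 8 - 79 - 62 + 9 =-d^3 - d^2 + 76*d - 140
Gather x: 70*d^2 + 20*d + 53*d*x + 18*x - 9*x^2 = 70*d^2 + 20*d - 9*x^2 + x*(53*d + 18)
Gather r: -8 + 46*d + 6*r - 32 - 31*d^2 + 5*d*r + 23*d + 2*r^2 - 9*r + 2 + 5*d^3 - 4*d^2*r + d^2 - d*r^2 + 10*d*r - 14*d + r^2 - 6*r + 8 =5*d^3 - 30*d^2 + 55*d + r^2*(3 - d) + r*(-4*d^2 + 15*d - 9) - 30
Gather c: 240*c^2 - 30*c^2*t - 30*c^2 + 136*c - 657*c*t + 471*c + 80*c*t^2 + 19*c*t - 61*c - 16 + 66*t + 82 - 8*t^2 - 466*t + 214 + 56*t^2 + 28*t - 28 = c^2*(210 - 30*t) + c*(80*t^2 - 638*t + 546) + 48*t^2 - 372*t + 252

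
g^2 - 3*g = g*(g - 3)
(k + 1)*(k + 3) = k^2 + 4*k + 3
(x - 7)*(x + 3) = x^2 - 4*x - 21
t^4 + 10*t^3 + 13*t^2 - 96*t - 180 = (t - 3)*(t + 2)*(t + 5)*(t + 6)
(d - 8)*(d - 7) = d^2 - 15*d + 56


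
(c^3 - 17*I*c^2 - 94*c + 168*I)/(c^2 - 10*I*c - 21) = (c^2 - 10*I*c - 24)/(c - 3*I)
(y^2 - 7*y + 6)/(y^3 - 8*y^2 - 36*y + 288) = (y - 1)/(y^2 - 2*y - 48)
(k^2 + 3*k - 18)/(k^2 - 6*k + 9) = (k + 6)/(k - 3)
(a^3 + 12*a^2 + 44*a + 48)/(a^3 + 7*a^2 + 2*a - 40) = (a^2 + 8*a + 12)/(a^2 + 3*a - 10)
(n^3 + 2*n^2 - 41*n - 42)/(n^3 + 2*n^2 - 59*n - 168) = (n^2 - 5*n - 6)/(n^2 - 5*n - 24)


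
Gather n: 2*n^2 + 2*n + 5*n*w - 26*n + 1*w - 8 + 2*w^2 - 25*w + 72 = 2*n^2 + n*(5*w - 24) + 2*w^2 - 24*w + 64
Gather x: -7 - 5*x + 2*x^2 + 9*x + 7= 2*x^2 + 4*x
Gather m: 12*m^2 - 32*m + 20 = 12*m^2 - 32*m + 20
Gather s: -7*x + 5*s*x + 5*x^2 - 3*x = 5*s*x + 5*x^2 - 10*x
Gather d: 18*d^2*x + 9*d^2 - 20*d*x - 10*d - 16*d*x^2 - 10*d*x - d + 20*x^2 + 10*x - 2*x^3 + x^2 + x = d^2*(18*x + 9) + d*(-16*x^2 - 30*x - 11) - 2*x^3 + 21*x^2 + 11*x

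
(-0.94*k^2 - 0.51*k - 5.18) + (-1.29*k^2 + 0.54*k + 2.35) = -2.23*k^2 + 0.03*k - 2.83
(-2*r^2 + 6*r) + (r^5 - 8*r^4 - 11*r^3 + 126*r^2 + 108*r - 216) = r^5 - 8*r^4 - 11*r^3 + 124*r^2 + 114*r - 216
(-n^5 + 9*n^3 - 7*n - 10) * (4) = -4*n^5 + 36*n^3 - 28*n - 40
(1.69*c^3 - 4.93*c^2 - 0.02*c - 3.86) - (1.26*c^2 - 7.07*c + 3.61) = 1.69*c^3 - 6.19*c^2 + 7.05*c - 7.47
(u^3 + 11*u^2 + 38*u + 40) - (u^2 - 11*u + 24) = u^3 + 10*u^2 + 49*u + 16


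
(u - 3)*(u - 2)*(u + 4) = u^3 - u^2 - 14*u + 24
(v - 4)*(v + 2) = v^2 - 2*v - 8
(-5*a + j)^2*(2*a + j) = 50*a^3 + 5*a^2*j - 8*a*j^2 + j^3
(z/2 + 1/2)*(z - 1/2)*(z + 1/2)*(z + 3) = z^4/2 + 2*z^3 + 11*z^2/8 - z/2 - 3/8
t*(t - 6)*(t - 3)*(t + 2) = t^4 - 7*t^3 + 36*t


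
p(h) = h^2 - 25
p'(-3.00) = -6.00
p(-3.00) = -16.00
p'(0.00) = 0.00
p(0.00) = -25.00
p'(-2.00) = -4.00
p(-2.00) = -21.00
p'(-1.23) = -2.46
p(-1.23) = -23.49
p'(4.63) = 9.26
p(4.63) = -3.56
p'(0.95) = 1.90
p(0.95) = -24.10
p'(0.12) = 0.24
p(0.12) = -24.99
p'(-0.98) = -1.96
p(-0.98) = -24.04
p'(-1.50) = -3.00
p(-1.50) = -22.75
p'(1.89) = 3.78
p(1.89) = -21.43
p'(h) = 2*h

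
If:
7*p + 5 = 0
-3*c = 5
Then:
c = -5/3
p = -5/7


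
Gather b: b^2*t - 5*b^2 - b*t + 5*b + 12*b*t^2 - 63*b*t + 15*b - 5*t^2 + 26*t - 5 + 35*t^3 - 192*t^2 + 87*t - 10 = b^2*(t - 5) + b*(12*t^2 - 64*t + 20) + 35*t^3 - 197*t^2 + 113*t - 15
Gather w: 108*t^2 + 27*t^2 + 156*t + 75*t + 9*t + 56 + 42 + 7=135*t^2 + 240*t + 105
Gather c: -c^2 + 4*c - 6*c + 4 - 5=-c^2 - 2*c - 1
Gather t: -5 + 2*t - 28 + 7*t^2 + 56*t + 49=7*t^2 + 58*t + 16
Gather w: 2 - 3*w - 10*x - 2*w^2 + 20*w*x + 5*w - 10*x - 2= -2*w^2 + w*(20*x + 2) - 20*x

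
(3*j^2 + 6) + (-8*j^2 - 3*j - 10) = -5*j^2 - 3*j - 4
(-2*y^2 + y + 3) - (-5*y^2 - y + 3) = 3*y^2 + 2*y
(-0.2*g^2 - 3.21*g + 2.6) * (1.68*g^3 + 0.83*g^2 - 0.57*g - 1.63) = -0.336*g^5 - 5.5588*g^4 + 1.8177*g^3 + 4.3137*g^2 + 3.7503*g - 4.238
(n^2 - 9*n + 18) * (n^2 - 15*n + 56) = n^4 - 24*n^3 + 209*n^2 - 774*n + 1008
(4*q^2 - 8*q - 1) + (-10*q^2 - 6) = -6*q^2 - 8*q - 7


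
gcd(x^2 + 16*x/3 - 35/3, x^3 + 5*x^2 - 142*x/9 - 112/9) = x + 7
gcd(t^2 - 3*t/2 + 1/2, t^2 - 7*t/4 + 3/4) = t - 1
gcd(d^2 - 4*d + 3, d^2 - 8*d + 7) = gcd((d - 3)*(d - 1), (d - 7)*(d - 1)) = d - 1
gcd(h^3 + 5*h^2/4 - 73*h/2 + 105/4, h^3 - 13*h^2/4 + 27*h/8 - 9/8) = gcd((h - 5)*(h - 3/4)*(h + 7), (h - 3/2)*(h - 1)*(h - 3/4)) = h - 3/4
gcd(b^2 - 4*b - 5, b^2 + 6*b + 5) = b + 1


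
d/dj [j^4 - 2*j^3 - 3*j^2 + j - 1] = 4*j^3 - 6*j^2 - 6*j + 1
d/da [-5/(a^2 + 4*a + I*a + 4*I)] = 5*(2*a + 4 + I)/(a^2 + 4*a + I*a + 4*I)^2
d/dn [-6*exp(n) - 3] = -6*exp(n)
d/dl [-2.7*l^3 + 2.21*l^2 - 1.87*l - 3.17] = -8.1*l^2 + 4.42*l - 1.87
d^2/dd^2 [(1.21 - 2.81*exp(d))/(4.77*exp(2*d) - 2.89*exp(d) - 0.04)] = (-63.935649*exp(4*d) + 71.3873430000001*exp(3*d) - 53.257527*exp(2*d) + 11.354349*exp(d) - 0.144372)*exp(d)/(108.531333*exp(6*d) - 197.267643*exp(5*d) + 116.788203*exp(4*d) - 20.829097*exp(3*d) - 0.979356*exp(2*d) - 0.013872*exp(d) - 6.4e-5)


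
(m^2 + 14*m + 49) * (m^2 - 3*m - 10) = m^4 + 11*m^3 - 3*m^2 - 287*m - 490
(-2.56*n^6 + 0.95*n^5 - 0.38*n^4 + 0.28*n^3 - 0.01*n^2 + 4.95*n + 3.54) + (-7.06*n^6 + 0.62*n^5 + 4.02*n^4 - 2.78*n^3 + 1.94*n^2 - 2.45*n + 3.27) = -9.62*n^6 + 1.57*n^5 + 3.64*n^4 - 2.5*n^3 + 1.93*n^2 + 2.5*n + 6.81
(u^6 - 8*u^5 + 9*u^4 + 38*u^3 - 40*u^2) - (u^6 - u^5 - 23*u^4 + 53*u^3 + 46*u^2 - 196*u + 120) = -7*u^5 + 32*u^4 - 15*u^3 - 86*u^2 + 196*u - 120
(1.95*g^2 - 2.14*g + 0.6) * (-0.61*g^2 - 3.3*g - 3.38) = -1.1895*g^4 - 5.1296*g^3 + 0.105000000000001*g^2 + 5.2532*g - 2.028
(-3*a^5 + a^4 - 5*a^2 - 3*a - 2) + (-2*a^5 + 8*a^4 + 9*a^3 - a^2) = -5*a^5 + 9*a^4 + 9*a^3 - 6*a^2 - 3*a - 2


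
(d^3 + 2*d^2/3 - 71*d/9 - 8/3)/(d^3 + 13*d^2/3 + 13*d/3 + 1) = (d - 8/3)/(d + 1)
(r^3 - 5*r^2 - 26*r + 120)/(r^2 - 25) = (r^2 - 10*r + 24)/(r - 5)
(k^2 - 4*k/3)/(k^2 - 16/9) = 3*k/(3*k + 4)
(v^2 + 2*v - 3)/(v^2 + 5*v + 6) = (v - 1)/(v + 2)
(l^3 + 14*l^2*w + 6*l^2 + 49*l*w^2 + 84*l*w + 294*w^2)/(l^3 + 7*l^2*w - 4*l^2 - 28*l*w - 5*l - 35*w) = (l^2 + 7*l*w + 6*l + 42*w)/(l^2 - 4*l - 5)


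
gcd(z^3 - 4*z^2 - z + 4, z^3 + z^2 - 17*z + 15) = z - 1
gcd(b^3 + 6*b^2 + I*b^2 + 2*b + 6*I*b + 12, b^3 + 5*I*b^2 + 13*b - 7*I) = b - I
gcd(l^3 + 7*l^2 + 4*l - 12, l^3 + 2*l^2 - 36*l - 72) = l^2 + 8*l + 12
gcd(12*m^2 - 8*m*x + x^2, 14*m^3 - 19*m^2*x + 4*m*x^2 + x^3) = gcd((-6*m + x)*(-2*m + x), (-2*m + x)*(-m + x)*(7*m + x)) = -2*m + x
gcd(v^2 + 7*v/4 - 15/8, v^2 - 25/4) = v + 5/2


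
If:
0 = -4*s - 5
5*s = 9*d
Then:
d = -25/36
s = -5/4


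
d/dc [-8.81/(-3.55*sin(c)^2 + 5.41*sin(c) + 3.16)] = (47.6621 - 62.551*sin(c))*cos(c)/(-3.55*sin(c)^2 + 5.41*sin(c) + 3.16)^2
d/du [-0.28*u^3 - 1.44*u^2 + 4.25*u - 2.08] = -0.84*u^2 - 2.88*u + 4.25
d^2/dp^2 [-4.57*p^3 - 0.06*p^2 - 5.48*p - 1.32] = -27.42*p - 0.12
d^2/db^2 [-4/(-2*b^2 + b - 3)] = 8*(-4*b^2 + 2*b + (4*b - 1)^2 - 6)/(2*b^2 - b + 3)^3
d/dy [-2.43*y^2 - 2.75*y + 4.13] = -4.86*y - 2.75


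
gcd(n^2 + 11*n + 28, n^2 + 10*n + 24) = n + 4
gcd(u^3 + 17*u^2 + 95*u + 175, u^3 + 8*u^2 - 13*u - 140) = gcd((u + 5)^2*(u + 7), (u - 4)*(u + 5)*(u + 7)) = u^2 + 12*u + 35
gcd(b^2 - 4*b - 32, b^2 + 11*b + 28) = b + 4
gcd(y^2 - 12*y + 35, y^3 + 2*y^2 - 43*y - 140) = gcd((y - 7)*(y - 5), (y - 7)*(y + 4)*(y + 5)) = y - 7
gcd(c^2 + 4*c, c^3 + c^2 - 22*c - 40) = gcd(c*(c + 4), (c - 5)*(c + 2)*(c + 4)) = c + 4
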